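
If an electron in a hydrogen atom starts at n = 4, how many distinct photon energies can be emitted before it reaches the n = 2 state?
3

The electron can occupy levels n = 2, 3, ..., 4 during de-excitation — that is m = 4 - 2 + 1 = 3 distinct levels.

The number of distinct spectral lines equals the number of ways to choose 2 of these m levels (each pair gives one possible emission transition):

Number of lines = m(m-1)/2 = 3×2/2 = 3

These correspond to all possible transitions between the 3 levels:
4 → 3, 4 → 2, 3 → 2

Each transition produces a photon with a unique energy (and thus wavelength). This count does not depend on Z.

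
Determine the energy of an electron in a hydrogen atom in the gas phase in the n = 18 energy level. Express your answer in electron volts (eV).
-0.0420 eV

The energy levels of a hydrogen-like atom are given by:
E_n = -13.6057 eV / n²

For n = 18:
E_18 = -13.6057 eV / 18²
E_18 = -13.6057 eV / 324
E_18 = -0.0420 eV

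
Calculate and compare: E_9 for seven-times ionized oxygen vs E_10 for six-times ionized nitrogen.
O⁷⁺ at n = 9 (E = -10.75018 eV)

Using E_n = -13.6057 Z² / n² eV:

O⁷⁺ (Z = 8) at n = 9:
E = -13.6057 × 8² / 9² = -13.6057 × 64 / 81 = -10.75018272 eV

N⁶⁺ (Z = 7) at n = 10:
E = -13.6057 × 7² / 10² = -13.6057 × 49 / 100 = -6.66679300 eV

Since -10.75018272 eV < -6.66679300 eV,
O⁷⁺ at n = 9 is more tightly bound (requires more energy to ionize).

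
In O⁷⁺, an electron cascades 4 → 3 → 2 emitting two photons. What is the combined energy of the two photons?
163.26840 eV

The energy levels of O⁷⁺ are E_n = -13.6057 × 8² / n² eV.

First transition (4 → 3):
ΔE₁ = |E_3 - E_4|
ΔE₁ = |-96.75164444444 - (-54.42280000000)| = 42.32884444 eV

Second transition (3 → 2):
ΔE₂ = |E_2 - E_3|
ΔE₂ = |-217.69120000000 - (-96.75164444444)| = 120.93955556 eV

Total energy released:
E_total = ΔE₁ + ΔE₂ = 42.32884444 + 120.93955556 = 163.26840 eV

Note: This equals the direct transition 4 → 2: 163.26840 eV ✓
Energy is conserved regardless of the path taken.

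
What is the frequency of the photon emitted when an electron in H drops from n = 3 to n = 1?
2.924e+15 Hz

First, find the transition energy:
E_3 = -13.6057 / 3² = -1.5117444 eV
E_1 = -13.6057 / 1² = -13.6057000 eV
|ΔE| = |E_1 - E_3| = 12.0939556 eV

Convert to Joules: E = 12.0939556 eV × (1.602177 × 10⁻¹⁹ J/eV) = 1.93767e-18 J

Using E = hf:
f = E/h = 1.93767e-18 J / (6.62607 × 10⁻³⁴ J·s)
f = 2.924e+15 Hz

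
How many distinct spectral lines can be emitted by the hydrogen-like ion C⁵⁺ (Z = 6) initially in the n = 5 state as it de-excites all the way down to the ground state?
10

The electron can occupy levels n = 1, 2, ..., 5 during de-excitation — that is m = 5 - 1 + 1 = 5 distinct levels.

The number of distinct spectral lines equals the number of ways to choose 2 of these m levels (each pair gives one possible emission transition):

Number of lines = m(m-1)/2 = 5×4/2 = 10

These correspond to all possible transitions between the 5 levels:
5 → 4, 5 → 3, 5 → 2, 5 → 1, 4 → 3, 4 → 2, 4 → 1, 3 → 2...

Each transition produces a photon with a unique energy (and thus wavelength). This count does not depend on Z.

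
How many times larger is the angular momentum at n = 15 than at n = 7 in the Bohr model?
2.14

In the Bohr model, L_n = nℏ, so the ratio is purely the ratio of quantum numbers:

L_15/L_7 = 15ℏ / 7ℏ = 15/7 = 2.14

The angular momentum scales linearly with n.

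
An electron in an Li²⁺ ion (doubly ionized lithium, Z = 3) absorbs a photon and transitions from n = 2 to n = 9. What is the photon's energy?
29.101 eV

The energy levels of a hydrogen-like atom are E_n = -13.6057 Z² eV / n².

Energy at n = 2: E_2 = -13.6057 × 3² / 2² = -30.612825 eV
Energy at n = 9: E_9 = -13.6057 × 3² / 9² = -1.511744 eV

The excitation energy is the difference:
ΔE = E_9 - E_2
ΔE = -1.511744 - (-30.612825)
ΔE = 29.101 eV

Since this is positive, energy must be absorbed (photon absorption).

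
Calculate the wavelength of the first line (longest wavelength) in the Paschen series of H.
1874.6026 nm

The longest wavelength corresponds to the smallest energy transition in the series.
The Paschen series has all transitions ending at n_f = 3.

For H, the first line (α-line) is the jump from n = 4 to n = 3:
E_4 = -13.6057 / 4² = -0.8503562500 eV
E_3 = -13.6057 / 3² = -1.5117444444 eV
ΔE = E_4 - E_3 = 0.6613881944 eV

λ = hc/E = 1239.84 eV·nm / 0.6613881944 eV
λ = 1874.6026 nm

This is the α-line of the Paschen series in H.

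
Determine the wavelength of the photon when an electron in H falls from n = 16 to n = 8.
7776.12912 nm

First, find the transition energy using E_n = -13.6057 / n² eV:
E_16 = -13.6057 / 16² = -0.05314726563 eV
E_8 = -13.6057 / 8² = -0.21258906250 eV

Photon energy: |ΔE| = |E_8 - E_16| = 0.15944179687 eV

Convert to wavelength using E = hc/λ with hc = 1239.84 eV·nm:
λ = hc/E = 1239.84 eV·nm / 0.15944179687 eV
λ = 7776.12912 nm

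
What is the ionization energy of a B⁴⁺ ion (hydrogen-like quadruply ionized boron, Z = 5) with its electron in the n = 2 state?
85.04 eV

The ionization energy is the energy needed to remove the electron completely (n → ∞).

For a hydrogen-like ion with Z = 5, E_n = -13.6057 Z² / n² eV.

At n = 2: E_2 = -13.6057 × 5² / 2² = -85.03563 eV
At n = ∞: E_∞ = 0 eV

Ionization energy = E_∞ - E_2 = 0 - (-85.03563) = 85.03563 eV
Ionization energy ≈ 85.04 eV

This is also called the binding energy of the electron in state n = 2.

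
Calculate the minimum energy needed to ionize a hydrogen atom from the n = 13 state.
0.081 eV

The ionization energy is the energy needed to remove the electron completely (n → ∞).

For hydrogen, E_n = -13.6057 eV / n².

At n = 13: E_13 = -13.6057 / 13² = -0.080507 eV
At n = ∞: E_∞ = 0 eV

Ionization energy = E_∞ - E_13 = 0 - (-0.080507) = 0.080507 eV
Ionization energy ≈ 0.081 eV

This is also called the binding energy of the electron in state n = 13.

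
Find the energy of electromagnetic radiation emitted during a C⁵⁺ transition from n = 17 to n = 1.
488.1104 eV

The energy levels are E_n = -13.6057 Z² eV / n².

Energy at n = 17: E_17 = -13.6057 × 6² / 17² = -1.6948277 eV
Energy at n = 1: E_1 = -13.6057 × 6² / 1² = -489.8052000 eV

For emission (electron falling to lower state), the photon energy is:
E_photon = E_17 - E_1 = |-1.6948277 - (-489.8052000)|
E_photon = 488.1104 eV

This energy is carried away by the emitted photon.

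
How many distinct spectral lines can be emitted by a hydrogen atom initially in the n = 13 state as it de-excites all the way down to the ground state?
78

The electron can occupy levels n = 1, 2, ..., 13 during de-excitation — that is m = 13 - 1 + 1 = 13 distinct levels.

The number of distinct spectral lines equals the number of ways to choose 2 of these m levels (each pair gives one possible emission transition):

Number of lines = m(m-1)/2 = 13×12/2 = 78

These correspond to all possible transitions between the 13 levels:
13 → 12, 13 → 11, 13 → 10, 13 → 9, 13 → 8, 13 → 7, 13 → 6, 13 → 5...

Each transition produces a photon with a unique energy (and thus wavelength). This count does not depend on Z.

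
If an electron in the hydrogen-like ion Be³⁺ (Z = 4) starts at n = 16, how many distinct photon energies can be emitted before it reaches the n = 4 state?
78

The electron can occupy levels n = 4, 5, ..., 16 during de-excitation — that is m = 16 - 4 + 1 = 13 distinct levels.

The number of distinct spectral lines equals the number of ways to choose 2 of these m levels (each pair gives one possible emission transition):

Number of lines = m(m-1)/2 = 13×12/2 = 78

These correspond to all possible transitions between the 13 levels:
16 → 15, 16 → 14, 16 → 13, 16 → 12, 16 → 11, 16 → 10, 16 → 9, 16 → 8...

Each transition produces a photon with a unique energy (and thus wavelength). This count does not depend on Z.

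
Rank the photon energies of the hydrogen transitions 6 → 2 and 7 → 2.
7 → 2

Calculate the energy for each transition:

Transition 6 → 2:
ΔE₁ = |E_2 - E_6| = |-13.6057/2² - (-13.6057/6²)|
ΔE₁ = |-3.40142500000 - (-0.37793611111)| = 3.02348889 eV

Transition 7 → 2:
ΔE₂ = |E_2 - E_7| = |-13.6057/2² - (-13.6057/7²)|
ΔE₂ = |-3.40142500000 - (-0.27766734694)| = 3.12375765 eV

Since 3.12375765 eV > 3.02348889 eV, the transition 7 → 2 emits the more energetic photon.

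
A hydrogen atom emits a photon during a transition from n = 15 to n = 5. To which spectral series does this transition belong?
Pfund series

The spectral series in hydrogen are named based on the final (lower) energy level:
- Lyman series: n_final = 1 (ultraviolet)
- Balmer series: n_final = 2 (visible/near-UV)
- Paschen series: n_final = 3 (infrared)
- Brackett series: n_final = 4 (infrared)
- Pfund series: n_final = 5 (far infrared)

Since this transition ends at n = 5, it belongs to the Pfund series.

For reference, this 15 → 5 line has photon energy
ΔE = 13.6057 eV × (1/5² - 1/15²) = 0.48375822222 eV,
corresponding to wavelength λ = hc/ΔE = 1239.84 eV·nm / 0.48375822222 eV = 2562.93318 nm in the far infrared region.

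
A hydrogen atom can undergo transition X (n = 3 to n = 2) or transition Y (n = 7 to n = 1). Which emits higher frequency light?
7 → 1

Calculate the energy for each transition:

Transition 3 → 2:
ΔE₁ = |E_2 - E_3| = |-13.6057/2² - (-13.6057/3²)|
ΔE₁ = |-3.401425000 - (-1.511744444)| = 1.889681 eV

Transition 7 → 1:
ΔE₂ = |E_1 - E_7| = |-13.6057/1² - (-13.6057/7²)|
ΔE₂ = |-13.605700000 - (-0.277667347)| = 13.328033 eV

Since 13.328033 eV > 1.889681 eV, the transition 7 → 1 emits the more energetic photon.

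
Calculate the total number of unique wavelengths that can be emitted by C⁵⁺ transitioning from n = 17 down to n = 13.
10

The electron can occupy levels n = 13, 14, ..., 17 during de-excitation — that is m = 17 - 13 + 1 = 5 distinct levels.

The number of distinct spectral lines equals the number of ways to choose 2 of these m levels (each pair gives one possible emission transition):

Number of lines = m(m-1)/2 = 5×4/2 = 10

These correspond to all possible transitions between the 5 levels:
17 → 16, 17 → 15, 17 → 14, 17 → 13, 16 → 15, 16 → 14, 16 → 13, 15 → 14...

Each transition produces a photon with a unique energy (and thus wavelength). This count does not depend on Z.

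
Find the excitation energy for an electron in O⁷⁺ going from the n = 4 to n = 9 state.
43.673 eV

The energy levels of a hydrogen-like atom are E_n = -13.6057 Z² eV / n².

Energy at n = 4: E_4 = -13.6057 × 8² / 4² = -54.422800 eV
Energy at n = 9: E_9 = -13.6057 × 8² / 9² = -10.750183 eV

The excitation energy is the difference:
ΔE = E_9 - E_4
ΔE = -10.750183 - (-54.422800)
ΔE = 43.673 eV

Since this is positive, energy must be absorbed (photon absorption).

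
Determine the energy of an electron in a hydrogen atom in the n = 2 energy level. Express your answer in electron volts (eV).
-3.401 eV

The energy levels of a hydrogen-like atom are given by:
E_n = -13.6057 eV / n²

For n = 2:
E_2 = -13.6057 eV / 2²
E_2 = -13.6057 eV / 4
E_2 = -3.401 eV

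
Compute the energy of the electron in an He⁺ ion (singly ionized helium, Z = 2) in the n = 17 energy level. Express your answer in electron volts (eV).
-0.188314 eV

The energy levels of a hydrogen-like atom are given by:
E_n = -13.6057 Z² / n² eV  (with Z = 2 for He⁺)

For n = 17:
E_17 = -13.6057 × 2² / 17²
E_17 = -13.6057 × 4 / 289
E_17 = -0.188314 eV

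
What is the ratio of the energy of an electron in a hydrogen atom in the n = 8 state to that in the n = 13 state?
2.640625

Using E_n = -13.6057 Z² / n² eV with Z = 1:

E_8 = -13.6057 / 8² = -13.6057 / 64 = -0.21258906250 eV
E_13 = -13.6057 / 13² = -13.6057 / 169 = -0.08050710059 eV

The ratio is:
E_8/E_13 = (-0.21258906250) / (-0.08050710059)
E_8/E_13 = (-13.6057/64) / (-13.6057/169)
E_8/E_13 = 169/64
E_8/E_13 = 2.640625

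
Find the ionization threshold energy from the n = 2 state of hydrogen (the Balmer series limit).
3.401425 eV

The series limit corresponds to the transition from n = ∞ to n = 2.
This is the highest energy (shortest wavelength) transition in the Balmer series.

E_∞ = 0 eV
E_2 = -13.6057 / 2² = -3.401425 eV

Energy at series limit:
ΔE = E_∞ - E_2 = 0 - (-3.401425) = 3.401425 eV

This energy equals the ionization energy from the n = 2 state of hydrogen.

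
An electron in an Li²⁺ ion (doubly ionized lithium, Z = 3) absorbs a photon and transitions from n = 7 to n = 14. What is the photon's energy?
1.87425 eV

The energy levels of a hydrogen-like atom are E_n = -13.6057 Z² eV / n².

Energy at n = 7: E_7 = -13.6057 × 3² / 7² = -2.49900612 eV
Energy at n = 14: E_14 = -13.6057 × 3² / 14² = -0.62475153 eV

The excitation energy is the difference:
ΔE = E_14 - E_7
ΔE = -0.62475153 - (-2.49900612)
ΔE = 1.87425 eV

Since this is positive, energy must be absorbed (photon absorption).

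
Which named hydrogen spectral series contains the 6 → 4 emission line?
Brackett series

The spectral series in hydrogen are named based on the final (lower) energy level:
- Lyman series: n_final = 1 (ultraviolet)
- Balmer series: n_final = 2 (visible/near-UV)
- Paschen series: n_final = 3 (infrared)
- Brackett series: n_final = 4 (infrared)
- Pfund series: n_final = 5 (far infrared)

Since this transition ends at n = 4, it belongs to the Brackett series.

For reference, this 6 → 4 line has photon energy
ΔE = 13.6057 eV × (1/4² - 1/6²) = 0.47242014 eV,
corresponding to wavelength λ = hc/ΔE = 1239.84 eV·nm / 0.47242014 eV = 2624.44 nm in the infrared region.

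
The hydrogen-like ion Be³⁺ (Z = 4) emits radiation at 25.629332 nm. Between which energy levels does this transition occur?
n = 6 → n = 2

First, find the photon energy from the wavelength (hc = 1239.84 eV·nm):
E = hc/λ = 1239.84 eV·nm / 25.629332 nm = 48.375822 eV

The energy levels of Be³⁺ satisfy E_n = -13.6057 × 4² / n² eV, so an emission n_i → n_f releases
ΔE = 13.6057 × 4² × (1/n_f² − 1/n_i²) eV.

Setting ΔE equal to the photon energy:
1/n_f² − 1/n_i² = 48.375822 / (13.6057 × 4²) = 0.22222222

Since 1/n_i² must be positive, we need 1/n_f² > 0.22222222, i.e. n_f ≤ 2. For each allowed n_f, solve n_i = (1/n_f² − 0.22222222)^(−1/2) and check whether it is a whole number:
  n_f = 1: 1/n_i² = 1.00000000 − 0.22222222 = 0.77777778 → n_i = 1.134  (not an integer) ✗
  n_f = 2: 1/n_i² = 0.25000000 − 0.22222222 = 0.02777778 → n_i = 6.000  → integer, n_i = 6 ✓

Only n_f = 2 gives an integer upper level, n_i = 6.

The transition is from n = 6 to n = 2 (emission).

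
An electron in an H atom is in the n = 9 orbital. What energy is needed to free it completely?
0.16797 eV

The ionization energy is the energy needed to remove the electron completely (n → ∞).

For hydrogen, E_n = -13.6057 eV / n².

At n = 9: E_9 = -13.6057 / 9² = -0.16797160 eV
At n = ∞: E_∞ = 0 eV

Ionization energy = E_∞ - E_9 = 0 - (-0.16797160) = 0.16797160 eV
Ionization energy ≈ 0.16797 eV

This is also called the binding energy of the electron in state n = 9.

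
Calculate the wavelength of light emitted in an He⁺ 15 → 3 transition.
213.577765 nm

First, find the transition energy using E_n = -13.6057 Z² / n² eV:
E_15 = -13.6057 × 2² / 15² = -0.2418791111 eV
E_3 = -13.6057 × 2² / 3² = -6.0469777778 eV

Photon energy: |ΔE| = |E_3 - E_15| = 5.8050986667 eV

Convert to wavelength using E = hc/λ with hc = 1239.84 eV·nm:
λ = hc/E = 1239.84 eV·nm / 5.8050986667 eV
λ = 213.577765 nm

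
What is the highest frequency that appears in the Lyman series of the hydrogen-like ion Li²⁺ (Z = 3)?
2.96e+16 Hz

The series limit corresponds to the transition from n = ∞ to n = 1.
This is the highest energy (shortest wavelength) transition in the Lyman series.

E_∞ = 0 eV
E_1 = -13.6057 × 3² / 1² = -122.4513 eV

Energy at series limit:
ΔE = E_∞ - E_1 = 0 - (-122.4513) = 122.4513 eV
E = 122.4513 eV × (1.602177 × 10⁻¹⁹ J/eV) = 1.9619e-17 J
f = E/h = 1.9619e-17 J / (6.62607 × 10⁻³⁴ J·s) = 2.96e+16 Hz

This energy equals the ionization energy from the n = 1 state of Li²⁺.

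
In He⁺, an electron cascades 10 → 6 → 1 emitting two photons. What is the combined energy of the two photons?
53.88 eV

The energy levels of He⁺ are E_n = -13.6057 × 2² / n² eV.

First transition (10 → 6):
ΔE₁ = |E_6 - E_10|
ΔE₁ = |-1.51174444 - (-0.54422800)| = 0.96752 eV

Second transition (6 → 1):
ΔE₂ = |E_1 - E_6|
ΔE₂ = |-54.42280000 - (-1.51174444)| = 52.91106 eV

Total energy released:
E_total = ΔE₁ + ΔE₂ = 0.96752 + 52.91106 = 53.88 eV

Note: This equals the direct transition 10 → 1: 53.88 eV ✓
Energy is conserved regardless of the path taken.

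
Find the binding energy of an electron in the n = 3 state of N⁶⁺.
74.075478 eV

The ionization energy is the energy needed to remove the electron completely (n → ∞).

For a hydrogen-like ion with Z = 7, E_n = -13.6057 Z² / n² eV.

At n = 3: E_3 = -13.6057 × 7² / 3² = -74.075477778 eV
At n = ∞: E_∞ = 0 eV

Ionization energy = E_∞ - E_3 = 0 - (-74.075477778) = 74.075477778 eV
Ionization energy ≈ 74.075478 eV

This is also called the binding energy of the electron in state n = 3.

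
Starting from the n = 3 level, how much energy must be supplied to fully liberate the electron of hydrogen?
1.5117 eV

The ionization energy is the energy needed to remove the electron completely (n → ∞).

For hydrogen, E_n = -13.6057 eV / n².

At n = 3: E_3 = -13.6057 / 3² = -1.5117444 eV
At n = ∞: E_∞ = 0 eV

Ionization energy = E_∞ - E_3 = 0 - (-1.5117444) = 1.5117444 eV
Ionization energy ≈ 1.5117 eV

This is also called the binding energy of the electron in state n = 3.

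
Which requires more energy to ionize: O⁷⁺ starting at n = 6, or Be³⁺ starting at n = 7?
O⁷⁺ at n = 6 (E = -24.1879 eV)

Using E_n = -13.6057 Z² / n² eV:

O⁷⁺ (Z = 8) at n = 6:
E = -13.6057 × 8² / 6² = -13.6057 × 64 / 36 = -24.1879111 eV

Be³⁺ (Z = 4) at n = 7:
E = -13.6057 × 4² / 7² = -13.6057 × 16 / 49 = -4.4426776 eV

Since -24.1879111 eV < -4.4426776 eV,
O⁷⁺ at n = 6 is more tightly bound (requires more energy to ionize).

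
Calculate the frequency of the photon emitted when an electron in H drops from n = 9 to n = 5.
9.098e+13 Hz

First, find the transition energy:
E_9 = -13.6057 / 9² = -0.1679716 eV
E_5 = -13.6057 / 5² = -0.5442280 eV
|ΔE| = |E_5 - E_9| = 0.3762564 eV

Convert to Joules: E = 0.3762564 eV × (1.602177 × 10⁻¹⁹ J/eV) = 6.02829e-20 J

Using E = hf:
f = E/h = 6.02829e-20 J / (6.62607 × 10⁻³⁴ J·s)
f = 9.098e+13 Hz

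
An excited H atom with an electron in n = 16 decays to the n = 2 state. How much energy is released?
3.34828 eV

The energy levels are E_n = -13.6057 eV / n².

Energy at n = 16: E_16 = -13.6057 / 16² = -0.05314727 eV
Energy at n = 2: E_2 = -13.6057 / 2² = -3.40142500 eV

For emission (electron falling to lower state), the photon energy is:
E_photon = E_16 - E_2 = |-0.05314727 - (-3.40142500)|
E_photon = 3.34828 eV

This energy is carried away by the emitted photon.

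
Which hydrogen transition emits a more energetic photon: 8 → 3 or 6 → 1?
6 → 1

Calculate the energy for each transition:

Transition 8 → 3:
ΔE₁ = |E_3 - E_8| = |-13.6057/3² - (-13.6057/8²)|
ΔE₁ = |-1.5117444444 - (-0.2125890625)| = 1.2991554 eV

Transition 6 → 1:
ΔE₂ = |E_1 - E_6| = |-13.6057/1² - (-13.6057/6²)|
ΔE₂ = |-13.6057000000 - (-0.3779361111)| = 13.2277639 eV

Since 13.2277639 eV > 1.2991554 eV, the transition 6 → 1 emits the more energetic photon.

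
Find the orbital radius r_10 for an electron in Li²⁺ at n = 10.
1.7639 nm (or 17.6392 Å)

The Bohr radius formula is:
r_n = n² a₀ / Z

where a₀ = 0.0529177 nm is the Bohr radius.

For Li²⁺ (Z = 3) at n = 10:
r_10 = 10² × 0.0529177 nm / 3
r_10 = 100 × 0.0529177 nm / 3
r_10 = 5.29177 nm / 3
r_10 = 1.7639 nm

The electron orbits at approximately 1.7639 nm from the nucleus.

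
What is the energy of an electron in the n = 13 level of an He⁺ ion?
-0.3220 eV

For hydrogen-like ions, the energy levels scale with Z²:
E_n = -13.6057 Z² / n² eV

For He⁺ (Z = 2) at n = 13:
E_13 = -13.6057 × 2² / 13²
E_13 = -13.6057 × 4 / 169
E_13 = -54.4228 / 169
E_13 = -0.3220 eV

The energy is 4 times more negative than hydrogen at the same n due to the stronger nuclear charge.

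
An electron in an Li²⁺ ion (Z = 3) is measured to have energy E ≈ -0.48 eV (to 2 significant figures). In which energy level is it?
n = 16

The exact energy levels follow E_n = -13.6057 Z² / n² eV with Z = 3.

The measured value (-0.48 eV) is reported to only 2 significant figures, so we must test candidate n values and see which one matches to that precision.

Candidate energies:
  n = 14:  E = -13.6057 × 3² / 14² = -0.62475 eV
  n = 15:  E = -13.6057 × 3² / 15² = -0.54423 eV
  n = 16:  E = -13.6057 × 3² / 16² = -0.47833 eV  ← matches
  n = 17:  E = -13.6057 × 3² / 17² = -0.42371 eV
  n = 18:  E = -13.6057 × 3² / 18² = -0.37794 eV

Checking against the measurement of -0.48 eV (2 sig figs), only n = 16 agrees:
E_16 = -0.47833 eV, which rounds to -0.48 eV ✓

Therefore n = 16.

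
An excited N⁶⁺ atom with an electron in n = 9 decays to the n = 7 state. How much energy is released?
5.375 eV

The energy levels are E_n = -13.6057 Z² eV / n².

Energy at n = 9: E_9 = -13.6057 × 7² / 9² = -8.230609 eV
Energy at n = 7: E_7 = -13.6057 × 7² / 7² = -13.605700 eV

For emission (electron falling to lower state), the photon energy is:
E_photon = E_9 - E_7 = |-8.230609 - (-13.605700)|
E_photon = 5.375 eV

This energy is carried away by the emitted photon.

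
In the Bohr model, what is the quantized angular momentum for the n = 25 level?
2.64e-33 J·s (or 25ℏ)

In the Bohr model, angular momentum is quantized:
L = nℏ

where ℏ = h/(2π) = 1.0546e-34 J·s

For n = 25:
L = 25 × 1.0546e-34 J·s
L = 2.64e-33 J·s

This can also be written as L = 25ℏ.
The angular momentum is an integer multiple of the reduced Planck constant.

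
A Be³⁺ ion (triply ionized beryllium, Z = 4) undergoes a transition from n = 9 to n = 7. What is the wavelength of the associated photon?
706.408458 nm

First, find the transition energy using E_n = -13.6057 Z² / n² eV:
E_9 = -13.6057 × 4² / 9² = -2.6875456790 eV
E_7 = -13.6057 × 4² / 7² = -4.4426775510 eV

Photon energy: |ΔE| = |E_7 - E_9| = 1.7551318720 eV

Convert to wavelength using E = hc/λ with hc = 1239.84 eV·nm:
λ = hc/E = 1239.84 eV·nm / 1.7551318720 eV
λ = 706.408458 nm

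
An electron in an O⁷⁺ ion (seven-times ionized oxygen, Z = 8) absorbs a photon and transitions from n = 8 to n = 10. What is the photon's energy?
4.898 eV

The energy levels of a hydrogen-like atom are E_n = -13.6057 Z² eV / n².

Energy at n = 8: E_8 = -13.6057 × 8² / 8² = -13.605700 eV
Energy at n = 10: E_10 = -13.6057 × 8² / 10² = -8.707648 eV

The excitation energy is the difference:
ΔE = E_10 - E_8
ΔE = -8.707648 - (-13.605700)
ΔE = 4.898 eV

Since this is positive, energy must be absorbed (photon absorption).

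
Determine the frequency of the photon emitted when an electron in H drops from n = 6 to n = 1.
3.19846e+15 Hz

First, find the transition energy:
E_6 = -13.6057 / 6² = -0.37793611 eV
E_1 = -13.6057 / 1² = -13.60570000 eV
|ΔE| = |E_1 - E_6| = 13.22776389 eV

Convert to Joules: E = 13.22776389 eV × (1.602177 × 10⁻¹⁹ J/eV) = 2.1193219e-18 J

Using E = hf:
f = E/h = 2.1193219e-18 J / (6.62607 × 10⁻³⁴ J·s)
f = 3.19846e+15 Hz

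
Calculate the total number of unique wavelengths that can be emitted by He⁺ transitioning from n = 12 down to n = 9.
6

The electron can occupy levels n = 9, 10, ..., 12 during de-excitation — that is m = 12 - 9 + 1 = 4 distinct levels.

The number of distinct spectral lines equals the number of ways to choose 2 of these m levels (each pair gives one possible emission transition):

Number of lines = m(m-1)/2 = 4×3/2 = 6

These correspond to all possible transitions between the 4 levels:
12 → 11, 12 → 10, 12 → 9, 11 → 10, 11 → 9, 10 → 9

Each transition produces a photon with a unique energy (and thus wavelength). This count does not depend on Z.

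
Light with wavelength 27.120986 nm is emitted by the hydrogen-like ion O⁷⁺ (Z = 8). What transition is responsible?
n = 10 → n = 4

First, find the photon energy from the wavelength (hc = 1239.84 eV·nm):
E = hc/λ = 1239.84 eV·nm / 27.120986 nm = 45.715152 eV

The energy levels of O⁷⁺ satisfy E_n = -13.6057 × 8² / n² eV, so an emission n_i → n_f releases
ΔE = 13.6057 × 8² × (1/n_f² − 1/n_i²) eV.

Setting ΔE equal to the photon energy:
1/n_f² − 1/n_i² = 45.715152 / (13.6057 × 8²) = 0.052500000

Since 1/n_i² must be positive, we need 1/n_f² > 0.052500000, i.e. n_f ≤ 4. For each allowed n_f, solve n_i = (1/n_f² − 0.052500000)^(−1/2) and check whether it is a whole number:
  n_f = 1: 1/n_i² = 1.000000000 − 0.052500000 = 0.947500000 → n_i = 1.027  (not an integer) ✗
  n_f = 2: 1/n_i² = 0.250000000 − 0.052500000 = 0.197500000 → n_i = 2.250  (not an integer) ✗
  n_f = 3: 1/n_i² = 0.111111111 − 0.052500000 = 0.058611111 → n_i = 4.131  (not an integer) ✗
  n_f = 4: 1/n_i² = 0.062500000 − 0.052500000 = 0.010000000 → n_i = 10.000  → integer, n_i = 10 ✓

Only n_f = 4 gives an integer upper level, n_i = 10.

The transition is from n = 10 to n = 4 (emission).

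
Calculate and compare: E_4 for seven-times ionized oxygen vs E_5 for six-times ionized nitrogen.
O⁷⁺ at n = 4 (E = -54.42 eV)

Using E_n = -13.6057 Z² / n² eV:

O⁷⁺ (Z = 8) at n = 4:
E = -13.6057 × 8² / 4² = -13.6057 × 64 / 16 = -54.42280 eV

N⁶⁺ (Z = 7) at n = 5:
E = -13.6057 × 7² / 5² = -13.6057 × 49 / 25 = -26.66717 eV

Since -54.42280 eV < -26.66717 eV,
O⁷⁺ at n = 4 is more tightly bound (requires more energy to ionize).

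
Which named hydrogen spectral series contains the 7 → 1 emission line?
Lyman series

The spectral series in hydrogen are named based on the final (lower) energy level:
- Lyman series: n_final = 1 (ultraviolet)
- Balmer series: n_final = 2 (visible/near-UV)
- Paschen series: n_final = 3 (infrared)
- Brackett series: n_final = 4 (infrared)
- Pfund series: n_final = 5 (far infrared)

Since this transition ends at n = 1, it belongs to the Lyman series.

For reference, this 7 → 1 line has photon energy
ΔE = 13.6057 eV × (1/1² - 1/7²) = 13.328033 eV,
corresponding to wavelength λ = hc/ΔE = 1239.84 eV·nm / 13.328033 eV = 93.0250 nm in the ultraviolet region.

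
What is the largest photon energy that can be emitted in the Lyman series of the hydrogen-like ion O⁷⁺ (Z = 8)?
870.76480 eV

The series limit corresponds to the transition from n = ∞ to n = 1.
This is the highest energy (shortest wavelength) transition in the Lyman series.

E_∞ = 0 eV
E_1 = -13.6057 × 8² / 1² = -870.76480 eV

Energy at series limit:
ΔE = E_∞ - E_1 = 0 - (-870.76480) = 870.76480 eV

This energy equals the ionization energy from the n = 1 state of O⁷⁺.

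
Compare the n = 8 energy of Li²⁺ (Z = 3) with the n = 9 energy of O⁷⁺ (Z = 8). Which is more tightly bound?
O⁷⁺ at n = 9 (E = -10.750 eV)

Using E_n = -13.6057 Z² / n² eV:

Li²⁺ (Z = 3) at n = 8:
E = -13.6057 × 3² / 8² = -13.6057 × 9 / 64 = -1.913302 eV

O⁷⁺ (Z = 8) at n = 9:
E = -13.6057 × 8² / 9² = -13.6057 × 64 / 81 = -10.750183 eV

Since -10.750183 eV < -1.913302 eV,
O⁷⁺ at n = 9 is more tightly bound (requires more energy to ionize).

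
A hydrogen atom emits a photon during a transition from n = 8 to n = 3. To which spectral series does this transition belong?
Paschen series

The spectral series in hydrogen are named based on the final (lower) energy level:
- Lyman series: n_final = 1 (ultraviolet)
- Balmer series: n_final = 2 (visible/near-UV)
- Paschen series: n_final = 3 (infrared)
- Brackett series: n_final = 4 (infrared)
- Pfund series: n_final = 5 (far infrared)

Since this transition ends at n = 3, it belongs to the Paschen series.

For reference, this 8 → 3 line has photon energy
ΔE = 13.6057 eV × (1/3² - 1/8²) = 1.2991554 eV,
corresponding to wavelength λ = hc/ΔE = 1239.84 eV·nm / 1.2991554 eV = 954.343 nm in the infrared region.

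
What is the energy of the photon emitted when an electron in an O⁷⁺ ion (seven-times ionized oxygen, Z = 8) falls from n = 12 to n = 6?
18.141 eV

The energy levels are E_n = -13.6057 Z² eV / n².

Energy at n = 12: E_12 = -13.6057 × 8² / 12² = -6.046978 eV
Energy at n = 6: E_6 = -13.6057 × 8² / 6² = -24.187911 eV

For emission (electron falling to lower state), the photon energy is:
E_photon = E_12 - E_6 = |-6.046978 - (-24.187911)|
E_photon = 18.141 eV

This energy is carried away by the emitted photon.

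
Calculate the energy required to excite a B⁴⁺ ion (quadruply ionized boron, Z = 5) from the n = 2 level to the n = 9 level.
80.836 eV

The energy levels of a hydrogen-like atom are E_n = -13.6057 Z² eV / n².

Energy at n = 2: E_2 = -13.6057 × 5² / 2² = -85.035625 eV
Energy at n = 9: E_9 = -13.6057 × 5² / 9² = -4.199290 eV

The excitation energy is the difference:
ΔE = E_9 - E_2
ΔE = -4.199290 - (-85.035625)
ΔE = 80.836 eV

Since this is positive, energy must be absorbed (photon absorption).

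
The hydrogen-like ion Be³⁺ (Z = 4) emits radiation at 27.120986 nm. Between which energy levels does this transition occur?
n = 5 → n = 2

First, find the photon energy from the wavelength (hc = 1239.84 eV·nm):
E = hc/λ = 1239.84 eV·nm / 27.120986 nm = 45.715152 eV

The energy levels of Be³⁺ satisfy E_n = -13.6057 × 4² / n² eV, so an emission n_i → n_f releases
ΔE = 13.6057 × 4² × (1/n_f² − 1/n_i²) eV.

Setting ΔE equal to the photon energy:
1/n_f² − 1/n_i² = 45.715152 / (13.6057 × 4²) = 0.21000000

Since 1/n_i² must be positive, we need 1/n_f² > 0.21000000, i.e. n_f ≤ 2. For each allowed n_f, solve n_i = (1/n_f² − 0.21000000)^(−1/2) and check whether it is a whole number:
  n_f = 1: 1/n_i² = 1.00000000 − 0.21000000 = 0.79000000 → n_i = 1.125  (not an integer) ✗
  n_f = 2: 1/n_i² = 0.25000000 − 0.21000000 = 0.04000000 → n_i = 5.000  → integer, n_i = 5 ✓

Only n_f = 2 gives an integer upper level, n_i = 5.

The transition is from n = 5 to n = 2 (emission).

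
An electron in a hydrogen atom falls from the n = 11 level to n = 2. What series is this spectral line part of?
Balmer series

The spectral series in hydrogen are named based on the final (lower) energy level:
- Lyman series: n_final = 1 (ultraviolet)
- Balmer series: n_final = 2 (visible/near-UV)
- Paschen series: n_final = 3 (infrared)
- Brackett series: n_final = 4 (infrared)
- Pfund series: n_final = 5 (far infrared)

Since this transition ends at n = 2, it belongs to the Balmer series.

For reference, this 11 → 2 line has photon energy
ΔE = 13.6057 eV × (1/2² - 1/11²) = 3.288981198 eV,
corresponding to wavelength λ = hc/ΔE = 1239.84 eV·nm / 3.288981198 eV = 376.96780 nm in the visible/near-UV region.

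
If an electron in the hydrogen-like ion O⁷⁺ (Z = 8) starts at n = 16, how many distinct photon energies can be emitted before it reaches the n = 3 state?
91

The electron can occupy levels n = 3, 4, ..., 16 during de-excitation — that is m = 16 - 3 + 1 = 14 distinct levels.

The number of distinct spectral lines equals the number of ways to choose 2 of these m levels (each pair gives one possible emission transition):

Number of lines = m(m-1)/2 = 14×13/2 = 91

These correspond to all possible transitions between the 14 levels:
16 → 15, 16 → 14, 16 → 13, 16 → 12, 16 → 11, 16 → 10, 16 → 9, 16 → 8...

Each transition produces a photon with a unique energy (and thus wavelength). This count does not depend on Z.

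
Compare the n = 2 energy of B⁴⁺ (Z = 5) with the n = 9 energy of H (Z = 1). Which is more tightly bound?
B⁴⁺ at n = 2 (E = -85.0356 eV)

Using E_n = -13.6057 Z² / n² eV:

B⁴⁺ (Z = 5) at n = 2:
E = -13.6057 × 5² / 2² = -13.6057 × 25 / 4 = -85.0356250 eV

H (Z = 1) at n = 9:
E = -13.6057 × 1² / 9² = -13.6057 × 1 / 81 = -0.1679716 eV

Since -85.0356250 eV < -0.1679716 eV,
B⁴⁺ at n = 2 is more tightly bound (requires more energy to ionize).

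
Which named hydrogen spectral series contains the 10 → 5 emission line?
Pfund series

The spectral series in hydrogen are named based on the final (lower) energy level:
- Lyman series: n_final = 1 (ultraviolet)
- Balmer series: n_final = 2 (visible/near-UV)
- Paschen series: n_final = 3 (infrared)
- Brackett series: n_final = 4 (infrared)
- Pfund series: n_final = 5 (far infrared)

Since this transition ends at n = 5, it belongs to the Pfund series.

For reference, this 10 → 5 line has photon energy
ΔE = 13.6057 eV × (1/5² - 1/10²) = 0.40817100000 eV,
corresponding to wavelength λ = hc/ΔE = 1239.84 eV·nm / 0.40817100000 eV = 3037.55044 nm in the far infrared region.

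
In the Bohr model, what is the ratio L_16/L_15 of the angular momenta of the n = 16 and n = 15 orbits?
1.067

In the Bohr model, L_n = nℏ, so the ratio is purely the ratio of quantum numbers:

L_16/L_15 = 16ℏ / 15ℏ = 16/15 = 1.067

The angular momentum scales linearly with n.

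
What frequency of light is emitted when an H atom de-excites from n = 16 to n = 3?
3.5269e+14 Hz

First, find the transition energy:
E_16 = -13.6057 / 16² = -0.0531473 eV
E_3 = -13.6057 / 3² = -1.5117444 eV
|ΔE| = |E_3 - E_16| = 1.4585971 eV

Convert to Joules: E = 1.4585971 eV × (1.602177 × 10⁻¹⁹ J/eV) = 2.336931e-19 J

Using E = hf:
f = E/h = 2.336931e-19 J / (6.62607 × 10⁻³⁴ J·s)
f = 3.5269e+14 Hz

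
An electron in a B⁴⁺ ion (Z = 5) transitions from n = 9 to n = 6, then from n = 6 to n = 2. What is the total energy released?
80.8363 eV

The energy levels of B⁴⁺ are E_n = -13.6057 × 5² / n² eV.

First transition (9 → 6):
ΔE₁ = |E_6 - E_9|
ΔE₁ = |-9.4484027778 - (-4.1992901235)| = 5.2491127 eV

Second transition (6 → 2):
ΔE₂ = |E_2 - E_6|
ΔE₂ = |-85.0356250000 - (-9.4484027778)| = 75.5872222 eV

Total energy released:
E_total = ΔE₁ + ΔE₂ = 5.2491127 + 75.5872222 = 80.8363 eV

Note: This equals the direct transition 9 → 2: 80.8363 eV ✓
Energy is conserved regardless of the path taken.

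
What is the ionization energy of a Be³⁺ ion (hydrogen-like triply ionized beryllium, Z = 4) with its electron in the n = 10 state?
2.177 eV

The ionization energy is the energy needed to remove the electron completely (n → ∞).

For a hydrogen-like ion with Z = 4, E_n = -13.6057 Z² / n² eV.

At n = 10: E_10 = -13.6057 × 4² / 10² = -2.176912 eV
At n = ∞: E_∞ = 0 eV

Ionization energy = E_∞ - E_10 = 0 - (-2.176912) = 2.176912 eV
Ionization energy ≈ 2.177 eV

This is also called the binding energy of the electron in state n = 10.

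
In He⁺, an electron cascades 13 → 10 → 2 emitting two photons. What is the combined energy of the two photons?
13.284 eV

The energy levels of He⁺ are E_n = -13.6057 × 2² / n² eV.

First transition (13 → 10):
ΔE₁ = |E_10 - E_13|
ΔE₁ = |-0.544228000 - (-0.322028402)| = 0.222200 eV

Second transition (10 → 2):
ΔE₂ = |E_2 - E_10|
ΔE₂ = |-13.605700000 - (-0.544228000)| = 13.061472 eV

Total energy released:
E_total = ΔE₁ + ΔE₂ = 0.222200 + 13.061472 = 13.284 eV

Note: This equals the direct transition 13 → 2: 13.284 eV ✓
Energy is conserved regardless of the path taken.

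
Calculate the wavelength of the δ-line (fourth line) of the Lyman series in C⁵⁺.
2.64 nm

The lines of a series are numbered from the longest wavelength (smallest ΔE) outward; the fourth line is the transition from n = n_f + 4 to n_f.
The Lyman series has all transitions ending at n_f = 1.

For C⁵⁺ (Z = 6), the fourth line (δ-line) is the jump from n = 5 to n = 1:
E_5 = -13.6057 × 6² / 5² = -19.5922 eV
E_1 = -13.6057 × 6² / 1² = -489.8052 eV
ΔE = E_5 - E_1 = 470.2130 eV

λ = hc/E = 1239.84 eV·nm / 470.2130 eV
λ = 2.64 nm

This is the δ-line of the Lyman series in C⁵⁺.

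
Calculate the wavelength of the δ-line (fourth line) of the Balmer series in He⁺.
102.517327 nm

The lines of a series are numbered from the longest wavelength (smallest ΔE) outward; the fourth line is the transition from n = n_f + 4 to n_f.
The Balmer series has all transitions ending at n_f = 2.

For He⁺ (Z = 2), the fourth line (δ-line) is the jump from n = 6 to n = 2:
E_6 = -13.6057 × 2² / 6² = -1.511744444 eV
E_2 = -13.6057 × 2² / 2² = -13.605700000 eV
ΔE = E_6 - E_2 = 12.093955556 eV

λ = hc/E = 1239.84 eV·nm / 12.093955556 eV
λ = 102.517327 nm

This is the δ-line of the Balmer series in He⁺.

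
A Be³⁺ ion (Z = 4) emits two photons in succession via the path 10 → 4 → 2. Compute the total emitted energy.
52.24589 eV

The energy levels of Be³⁺ are E_n = -13.6057 × 4² / n² eV.

First transition (10 → 4):
ΔE₁ = |E_4 - E_10|
ΔE₁ = |-13.60570000000 - (-2.17691200000)| = 11.42878800 eV

Second transition (4 → 2):
ΔE₂ = |E_2 - E_4|
ΔE₂ = |-54.42280000000 - (-13.60570000000)| = 40.81710000 eV

Total energy released:
E_total = ΔE₁ + ΔE₂ = 11.42878800 + 40.81710000 = 52.24589 eV

Note: This equals the direct transition 10 → 2: 52.24589 eV ✓
Energy is conserved regardless of the path taken.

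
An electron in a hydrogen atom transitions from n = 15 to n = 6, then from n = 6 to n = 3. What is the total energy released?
1.4513 eV

The energy levels of hydrogen are E_n = -13.6057 / n² eV.

First transition (15 → 6):
ΔE₁ = |E_6 - E_15|
ΔE₁ = |-0.3779361111 - (-0.0604697778)| = 0.3174663 eV

Second transition (6 → 3):
ΔE₂ = |E_3 - E_6|
ΔE₂ = |-1.5117444444 - (-0.3779361111)| = 1.1338083 eV

Total energy released:
E_total = ΔE₁ + ΔE₂ = 0.3174663 + 1.1338083 = 1.4513 eV

Note: This equals the direct transition 15 → 3: 1.4513 eV ✓
Energy is conserved regardless of the path taken.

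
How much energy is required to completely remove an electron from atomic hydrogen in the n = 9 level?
0.167972 eV

The ionization energy is the energy needed to remove the electron completely (n → ∞).

For hydrogen, E_n = -13.6057 eV / n².

At n = 9: E_9 = -13.6057 / 9² = -0.167971605 eV
At n = ∞: E_∞ = 0 eV

Ionization energy = E_∞ - E_9 = 0 - (-0.167971605) = 0.167971605 eV
Ionization energy ≈ 0.167972 eV

This is also called the binding energy of the electron in state n = 9.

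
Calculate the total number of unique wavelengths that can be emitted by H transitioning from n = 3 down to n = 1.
3

The electron can occupy levels n = 1, 2, ..., 3 during de-excitation — that is m = 3 - 1 + 1 = 3 distinct levels.

The number of distinct spectral lines equals the number of ways to choose 2 of these m levels (each pair gives one possible emission transition):

Number of lines = m(m-1)/2 = 3×2/2 = 3

These correspond to all possible transitions between the 3 levels:
3 → 2, 3 → 1, 2 → 1

Each transition produces a photon with a unique energy (and thus wavelength). This count does not depend on Z.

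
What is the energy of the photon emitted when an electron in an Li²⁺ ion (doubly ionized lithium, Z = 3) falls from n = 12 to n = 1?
121.600944 eV

The energy levels are E_n = -13.6057 Z² eV / n².

Energy at n = 12: E_12 = -13.6057 × 3² / 12² = -0.850356250 eV
Energy at n = 1: E_1 = -13.6057 × 3² / 1² = -122.451300000 eV

For emission (electron falling to lower state), the photon energy is:
E_photon = E_12 - E_1 = |-0.850356250 - (-122.451300000)|
E_photon = 121.600944 eV

This energy is carried away by the emitted photon.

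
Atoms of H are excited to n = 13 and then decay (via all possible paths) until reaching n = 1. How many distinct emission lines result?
78

The electron can occupy levels n = 1, 2, ..., 13 during de-excitation — that is m = 13 - 1 + 1 = 13 distinct levels.

The number of distinct spectral lines equals the number of ways to choose 2 of these m levels (each pair gives one possible emission transition):

Number of lines = m(m-1)/2 = 13×12/2 = 78

These correspond to all possible transitions between the 13 levels:
13 → 12, 13 → 11, 13 → 10, 13 → 9, 13 → 8, 13 → 7, 13 → 6, 13 → 5...

Each transition produces a photon with a unique energy (and thus wavelength). This count does not depend on Z.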